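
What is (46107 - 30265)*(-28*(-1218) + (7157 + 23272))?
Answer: 1022331786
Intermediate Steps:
(46107 - 30265)*(-28*(-1218) + (7157 + 23272)) = 15842*(34104 + 30429) = 15842*64533 = 1022331786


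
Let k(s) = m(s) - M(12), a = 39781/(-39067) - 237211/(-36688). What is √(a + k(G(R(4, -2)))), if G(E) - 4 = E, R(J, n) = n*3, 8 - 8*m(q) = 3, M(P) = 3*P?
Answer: I*√78419616263952503/51188932 ≈ 5.4706*I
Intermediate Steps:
m(q) = 5/8 (m(q) = 1 - ⅛*3 = 1 - 3/8 = 5/8)
R(J, n) = 3*n
G(E) = 4 + E
a = 1115376687/204755728 (a = 39781*(-1/39067) - 237211*(-1/36688) = -5683/5581 + 237211/36688 = 1115376687/204755728 ≈ 5.4473)
k(s) = -283/8 (k(s) = 5/8 - 3*12 = 5/8 - 1*36 = 5/8 - 36 = -283/8)
√(a + k(G(R(4, -2)))) = √(1115376687/204755728 - 283/8) = √(-6127857191/204755728) = I*√78419616263952503/51188932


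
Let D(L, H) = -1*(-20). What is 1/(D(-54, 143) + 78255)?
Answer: 1/78275 ≈ 1.2775e-5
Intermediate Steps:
D(L, H) = 20
1/(D(-54, 143) + 78255) = 1/(20 + 78255) = 1/78275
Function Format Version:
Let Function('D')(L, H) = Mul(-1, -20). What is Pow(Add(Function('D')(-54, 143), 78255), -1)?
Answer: Rational(1, 78275) ≈ 1.2775e-5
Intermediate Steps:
Function('D')(L, H) = 20
Pow(Add(Function('D')(-54, 143), 78255), -1) = Pow(Add(20, 78255), -1) = Pow(78275, -1) = Rational(1, 78275)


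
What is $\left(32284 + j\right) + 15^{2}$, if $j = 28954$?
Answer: $61463$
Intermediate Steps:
$\left(32284 + j\right) + 15^{2} = \left(32284 + 28954\right) + 15^{2} = 61238 + 225 = 61463$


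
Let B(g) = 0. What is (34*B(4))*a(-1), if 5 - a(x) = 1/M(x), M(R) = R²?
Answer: 0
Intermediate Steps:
a(x) = 5 - 1/x² (a(x) = 5 - 1/(x²) = 5 - 1/x²)
(34*B(4))*a(-1) = (34*0)*(5 - 1/(-1)²) = 0*(5 - 1*1) = 0*(5 - 1) = 0*4 = 0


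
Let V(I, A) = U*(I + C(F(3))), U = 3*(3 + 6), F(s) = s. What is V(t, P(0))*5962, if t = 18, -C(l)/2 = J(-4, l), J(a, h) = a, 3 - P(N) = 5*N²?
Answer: 4185324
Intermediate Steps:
P(N) = 3 - 5*N²
C(l) = 8 (C(l) = -2*(-4) = 8)
U = 27 (U = 3*9 = 27)
V(I, A) = 216 + 27*I (V(I, A) = 27*(I + 8) = 27*(8 + I) = 216 + 27*I)
V(t, P(0))*5962 = (216 + 27*18)*5962 = (216 + 486)*5962 = 702*5962 = 4185324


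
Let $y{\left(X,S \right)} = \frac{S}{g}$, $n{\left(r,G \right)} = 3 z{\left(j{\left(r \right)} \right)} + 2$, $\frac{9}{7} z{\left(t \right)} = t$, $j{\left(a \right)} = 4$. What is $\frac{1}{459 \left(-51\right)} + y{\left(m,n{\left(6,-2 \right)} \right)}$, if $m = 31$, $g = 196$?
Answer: $\frac{132553}{2294082} \approx 0.05778$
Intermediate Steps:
$z{\left(t \right)} = \frac{7 t}{9}$
$n{\left(r,G \right)} = \frac{34}{3}$ ($n{\left(r,G \right)} = 3 \cdot \frac{7}{9} \cdot 4 + 2 = 3 \cdot \frac{28}{9} + 2 = \frac{28}{3} + 2 = \frac{34}{3}$)
$y{\left(X,S \right)} = \frac{S}{196}$
$\frac{1}{459 \left(-51\right)} + y{\left(m,n{\left(6,-2 \right)} \right)} = \frac{1}{459 \left(-51\right)} + \frac{1}{196} \cdot \frac{34}{3} = \frac{1}{-23409} + \frac{17}{294} = - \frac{1}{23409} + \frac{17}{294} = \frac{132553}{2294082}$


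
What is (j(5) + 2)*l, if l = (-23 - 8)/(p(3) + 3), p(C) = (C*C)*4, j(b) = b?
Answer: -217/39 ≈ -5.5641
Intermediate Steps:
p(C) = 4*C² (p(C) = C²*4 = 4*C²)
l = -31/39 (l = (-23 - 8)/(4*3² + 3) = -31/(4*9 + 3) = -31/(36 + 3) = -31/39 ≈ -0.79487)
(j(5) + 2)*l = (5 + 2)*(-31/39) = 7*(-31/39) = -217/39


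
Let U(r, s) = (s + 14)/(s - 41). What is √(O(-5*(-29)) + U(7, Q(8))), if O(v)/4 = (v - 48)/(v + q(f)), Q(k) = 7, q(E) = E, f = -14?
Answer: √46504214/4454 ≈ 1.5311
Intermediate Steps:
U(r, s) = (14 + s)/(-41 + s)
O(v) = 4*(-48 + v)/(-14 + v) (O(v) = 4*((v - 48)/(v - 14)) = 4*((-48 + v)/(-14 + v)) = 4*(-48 + v)/(-14 + v))
√(O(-5*(-29)) + U(7, Q(8))) = √(4*(-48 - 5*(-29))/(-14 - 5*(-29)) + (14 + 7)/(-41 + 7)) = √(4*(-48 + 145)/(-14 + 145) + 21/(-34)) = √(4*97/131 - 1/34*21) = √(4*(1/131)*97 - 21/34) = √(388/131 - 21/34) = √(10441/4454) = √46504214/4454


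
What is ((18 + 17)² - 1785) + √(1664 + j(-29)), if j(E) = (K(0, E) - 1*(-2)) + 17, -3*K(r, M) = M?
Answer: -560 + √15234/3 ≈ -518.86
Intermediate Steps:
K(r, M) = -M/3
j(E) = 19 - E/3 (j(E) = (-E/3 - 1*(-2)) + 17 = (-E/3 + 2) + 17 = (2 - E/3) + 17 = 19 - E/3)
((18 + 17)² - 1785) + √(1664 + j(-29)) = ((18 + 17)² - 1785) + √(1664 + (19 - ⅓*(-29))) = (35² - 1785) + √(1664 + (19 + 29/3)) = (1225 - 1785) + √(1664 + 86/3) = -560 + √(5078/3) = -560 + √15234/3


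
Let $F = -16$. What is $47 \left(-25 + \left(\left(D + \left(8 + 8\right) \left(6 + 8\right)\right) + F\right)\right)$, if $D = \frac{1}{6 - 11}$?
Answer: $\frac{42958}{5} \approx 8591.6$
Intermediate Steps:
$D = - \frac{1}{5}$ ($D = \frac{1}{-5} = - \frac{1}{5} \approx -0.2$)
$47 \left(-25 + \left(\left(D + \left(8 + 8\right) \left(6 + 8\right)\right) + F\right)\right) = 47 \left(-25 - \left(\frac{81}{5} - \left(8 + 8\right) \left(6 + 8\right)\right)\right) = 47 \left(-25 + \left(\left(- \frac{1}{5} + 16 \cdot 14\right) - 16\right)\right) = 47 \left(-25 + \left(\left(- \frac{1}{5} + 224\right) - 16\right)\right) = 47 \left(-25 + \left(\frac{1119}{5} - 16\right)\right) = 47 \left(-25 + \frac{1039}{5}\right) = 47 \cdot \frac{914}{5} = \frac{42958}{5}$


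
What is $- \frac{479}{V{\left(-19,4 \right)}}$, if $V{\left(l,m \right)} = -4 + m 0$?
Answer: $\frac{479}{4} \approx 119.75$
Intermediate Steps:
$V{\left(l,m \right)} = -4$ ($V{\left(l,m \right)} = -4 + 0 = -4$)
$- \frac{479}{V{\left(-19,4 \right)}} = - \frac{479}{-4} = \left(-479\right) \left(- \frac{1}{4}\right) = \frac{479}{4}$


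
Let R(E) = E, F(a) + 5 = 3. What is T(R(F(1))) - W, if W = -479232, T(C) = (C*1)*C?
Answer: 479236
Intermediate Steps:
F(a) = -2 (F(a) = -5 + 3 = -2)
T(C) = C² (T(C) = C*C = C²)
T(R(F(1))) - W = (-2)² - 1*(-479232) = 4 + 479232 = 479236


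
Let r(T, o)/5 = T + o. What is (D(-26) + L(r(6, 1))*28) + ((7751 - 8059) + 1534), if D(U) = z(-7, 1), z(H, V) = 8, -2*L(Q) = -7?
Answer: 1332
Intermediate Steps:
r(T, o) = 5*T + 5*o (r(T, o) = 5*(T + o) = 5*T + 5*o)
L(Q) = 7/2 (L(Q) = -½*(-7) = 7/2)
D(U) = 8
(D(-26) + L(r(6, 1))*28) + ((7751 - 8059) + 1534) = (8 + (7/2)*28) + ((7751 - 8059) + 1534) = (8 + 98) + (-308 + 1534) = 106 + 1226 = 1332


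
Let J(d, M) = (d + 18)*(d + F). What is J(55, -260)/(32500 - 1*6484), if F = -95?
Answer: -365/3252 ≈ -0.11224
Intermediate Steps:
J(d, M) = (-95 + d)*(18 + d) (J(d, M) = (d + 18)*(d - 95) = (18 + d)*(-95 + d) = (-95 + d)*(18 + d))
J(55, -260)/(32500 - 1*6484) = (-1710 + 55² - 77*55)/(32500 - 1*6484) = (-1710 + 3025 - 4235)/(32500 - 6484) = -2920/26016 = -2920*1/26016 = -365/3252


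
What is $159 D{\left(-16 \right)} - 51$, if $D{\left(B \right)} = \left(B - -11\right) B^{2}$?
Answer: $-203571$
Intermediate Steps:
$D{\left(B \right)} = B^{2} \left(11 + B\right)$ ($D{\left(B \right)} = \left(B + 11\right) B^{2} = \left(11 + B\right) B^{2} = B^{2} \left(11 + B\right)$)
$159 D{\left(-16 \right)} - 51 = 159 \left(-16\right)^{2} \left(11 - 16\right) - 51 = 159 \cdot 256 \left(-5\right) - 51 = 159 \left(-1280\right) - 51 = -203520 - 51 = -203571$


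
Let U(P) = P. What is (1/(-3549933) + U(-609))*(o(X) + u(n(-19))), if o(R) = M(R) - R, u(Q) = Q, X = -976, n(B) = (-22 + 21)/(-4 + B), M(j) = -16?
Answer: -47737117001038/81648459 ≈ -5.8467e+5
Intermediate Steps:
n(B) = -1/(-4 + B)
o(R) = -16 - R
(1/(-3549933) + U(-609))*(o(X) + u(n(-19))) = (1/(-3549933) - 609)*((-16 - 1*(-976)) - 1/(-4 - 19)) = (-1/3549933 - 609)*((-16 + 976) - 1/(-23)) = -2161909198*(960 - 1*(-1/23))/3549933 = -2161909198*(960 + 1/23)/3549933 = -2161909198/3549933*22081/23 = -47737117001038/81648459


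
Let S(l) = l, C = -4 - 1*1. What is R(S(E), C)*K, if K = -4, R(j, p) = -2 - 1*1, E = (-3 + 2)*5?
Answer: 12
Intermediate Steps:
C = -5 (C = -4 - 1 = -5)
E = -5 (E = -1*5 = -5)
R(j, p) = -3 (R(j, p) = -2 - 1 = -3)
R(S(E), C)*K = -3*(-4) = 12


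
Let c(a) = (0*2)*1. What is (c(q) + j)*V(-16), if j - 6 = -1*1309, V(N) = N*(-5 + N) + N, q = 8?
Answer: -416960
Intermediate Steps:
V(N) = N + N*(-5 + N)
c(a) = 0 (c(a) = 0*1 = 0)
j = -1303 (j = 6 - 1*1309 = 6 - 1309 = -1303)
(c(q) + j)*V(-16) = (0 - 1303)*(-16*(-4 - 16)) = -(-20848)*(-20) = -1303*320 = -416960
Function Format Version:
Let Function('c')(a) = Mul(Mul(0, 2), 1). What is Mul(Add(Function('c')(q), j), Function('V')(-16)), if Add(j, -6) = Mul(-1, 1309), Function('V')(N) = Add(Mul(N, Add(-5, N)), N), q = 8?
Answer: -416960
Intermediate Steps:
Function('V')(N) = Add(N, Mul(N, Add(-5, N)))
Function('c')(a) = 0 (Function('c')(a) = Mul(0, 1) = 0)
j = -1303 (j = Add(6, Mul(-1, 1309)) = Add(6, -1309) = -1303)
Mul(Add(Function('c')(q), j), Function('V')(-16)) = Mul(Add(0, -1303), Mul(-16, Add(-4, -16))) = Mul(-1303, Mul(-16, -20)) = Mul(-1303, 320) = -416960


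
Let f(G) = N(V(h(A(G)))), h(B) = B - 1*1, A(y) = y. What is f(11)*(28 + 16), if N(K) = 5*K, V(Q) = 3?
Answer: 660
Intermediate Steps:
h(B) = -1 + B (h(B) = B - 1 = -1 + B)
f(G) = 15 (f(G) = 5*3 = 15)
f(11)*(28 + 16) = 15*(28 + 16) = 15*44 = 660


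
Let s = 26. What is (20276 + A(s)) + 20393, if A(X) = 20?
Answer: 40689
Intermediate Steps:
(20276 + A(s)) + 20393 = (20276 + 20) + 20393 = 20296 + 20393 = 40689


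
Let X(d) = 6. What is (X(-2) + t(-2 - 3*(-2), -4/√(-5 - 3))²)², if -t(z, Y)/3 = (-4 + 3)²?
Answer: 225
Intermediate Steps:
t(z, Y) = -3 (t(z, Y) = -3*(-4 + 3)² = -3*(-1)² = -3*1 = -3)
(X(-2) + t(-2 - 3*(-2), -4/√(-5 - 3))²)² = (6 + (-3)²)² = (6 + 9)² = 15² = 225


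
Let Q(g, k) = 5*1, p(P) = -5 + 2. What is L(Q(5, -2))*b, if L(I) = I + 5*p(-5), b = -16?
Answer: 160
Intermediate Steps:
p(P) = -3
Q(g, k) = 5
L(I) = -15 + I (L(I) = I + 5*(-3) = I - 15 = -15 + I)
L(Q(5, -2))*b = (-15 + 5)*(-16) = -10*(-16) = 160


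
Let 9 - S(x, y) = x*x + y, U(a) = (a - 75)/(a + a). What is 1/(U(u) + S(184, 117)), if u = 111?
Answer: -37/1256662 ≈ -2.9443e-5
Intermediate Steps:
U(a) = (-75 + a)/(2*a) (U(a) = (-75 + a)/((2*a)) = (-75 + a)*(1/(2*a)) = (-75 + a)/(2*a))
S(x, y) = 9 - y - x² (S(x, y) = 9 - (x*x + y) = 9 - (x² + y) = 9 - (y + x²) = 9 + (-y - x²) = 9 - y - x²)
1/(U(u) + S(184, 117)) = 1/((½)*(-75 + 111)/111 + (9 - 1*117 - 1*184²)) = 1/((½)*(1/111)*36 + (9 - 117 - 1*33856)) = 1/(6/37 + (9 - 117 - 33856)) = 1/(6/37 - 33964) = 1/(-1256662/37) = -37/1256662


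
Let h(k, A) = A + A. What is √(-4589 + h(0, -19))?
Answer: I*√4627 ≈ 68.022*I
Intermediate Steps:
h(k, A) = 2*A
√(-4589 + h(0, -19)) = √(-4589 + 2*(-19)) = √(-4589 - 38) = √(-4627) = I*√4627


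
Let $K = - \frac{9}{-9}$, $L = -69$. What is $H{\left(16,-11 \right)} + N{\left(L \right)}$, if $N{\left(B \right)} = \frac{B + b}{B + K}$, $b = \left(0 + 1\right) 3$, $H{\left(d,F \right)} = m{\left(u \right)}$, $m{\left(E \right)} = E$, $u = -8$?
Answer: $- \frac{239}{34} \approx -7.0294$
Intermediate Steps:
$H{\left(d,F \right)} = -8$
$K = 1$ ($K = \left(-9\right) \left(- \frac{1}{9}\right) = 1$)
$b = 3$ ($b = 1 \cdot 3 = 3$)
$N{\left(B \right)} = \frac{3 + B}{1 + B}$ ($N{\left(B \right)} = \frac{B + 3}{B + 1} = \frac{3 + B}{1 + B}$)
$H{\left(16,-11 \right)} + N{\left(L \right)} = -8 + \frac{3 - 69}{1 - 69} = -8 + \frac{1}{-68} \left(-66\right) = -8 - - \frac{33}{34} = -8 + \frac{33}{34} = - \frac{239}{34}$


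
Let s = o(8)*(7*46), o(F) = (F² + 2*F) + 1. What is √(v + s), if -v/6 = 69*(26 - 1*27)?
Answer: 24*√46 ≈ 162.78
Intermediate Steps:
o(F) = 1 + F² + 2*F
s = 26082 (s = (1 + 8² + 2*8)*(7*46) = (1 + 64 + 16)*322 = 81*322 = 26082)
v = 414 (v = -414*(26 - 1*27) = -414*(26 - 27) = -414*(-1) = -6*(-69) = 414)
√(v + s) = √(414 + 26082) = √26496 = 24*√46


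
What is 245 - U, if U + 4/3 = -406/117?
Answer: 29227/117 ≈ 249.80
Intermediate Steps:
U = -562/117 (U = -4/3 - 406/117 = -562/117 ≈ -4.8034)
245 - U = 245 - 1*(-562/117) = 245 + 562/117 = 29227/117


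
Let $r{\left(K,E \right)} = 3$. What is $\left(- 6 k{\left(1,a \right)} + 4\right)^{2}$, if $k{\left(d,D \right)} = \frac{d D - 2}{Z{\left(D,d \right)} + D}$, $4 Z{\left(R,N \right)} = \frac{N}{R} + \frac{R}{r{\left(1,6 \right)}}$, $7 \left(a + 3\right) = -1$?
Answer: $\frac{977687824}{41460721} \approx 23.581$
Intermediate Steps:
$a = - \frac{22}{7}$ ($a = -3 + \frac{1}{7} \left(-1\right) = -3 - \frac{1}{7} = - \frac{22}{7} \approx -3.1429$)
$Z{\left(R,N \right)} = \frac{R}{12} + \frac{N}{4 R}$ ($Z{\left(R,N \right)} = \frac{\frac{N}{R} + \frac{R}{3}}{4} = \frac{\frac{R}{3} + \frac{N}{R}}{4} = \frac{R}{12} + \frac{N}{4 R}$)
$k{\left(d,D \right)} = \frac{-2 + D d}{\frac{13 D}{12} + \frac{d}{4 D}}$ ($k{\left(d,D \right)} = \frac{d D - 2}{\left(\frac{D}{12} + \frac{d}{4 D}\right) + D} = \frac{D d - 2}{\frac{13 D}{12} + \frac{d}{4 D}} = \frac{-2 + D d}{\frac{13 D}{12} + \frac{d}{4 D}}$)
$\left(- 6 k{\left(1,a \right)} + 4\right)^{2} = \left(- 6 \cdot 12 \left(- \frac{22}{7}\right) \frac{1}{3 \cdot 1 + 13 \left(- \frac{22}{7}\right)^{2}} \left(-2 - \frac{22}{7}\right) + 4\right)^{2} = \left(- 6 \cdot 12 \left(- \frac{22}{7}\right) \frac{1}{3 + 13 \cdot \frac{484}{49}} \left(-2 - \frac{22}{7}\right) + 4\right)^{2} = \left(- 6 \cdot 12 \left(- \frac{22}{7}\right) \frac{1}{3 + \frac{6292}{49}} \left(- \frac{36}{7}\right) + 4\right)^{2} = \left(- 6 \cdot 12 \left(- \frac{22}{7}\right) \frac{1}{\frac{6439}{49}} \left(- \frac{36}{7}\right) + 4\right)^{2} = \left(- 6 \cdot 12 \left(- \frac{22}{7}\right) \frac{49}{6439} \left(- \frac{36}{7}\right) + 4\right)^{2} = \left(\left(-6\right) \frac{9504}{6439} + 4\right)^{2} = \left(- \frac{57024}{6439} + 4\right)^{2} = \left(- \frac{31268}{6439}\right)^{2} = \frac{977687824}{41460721}$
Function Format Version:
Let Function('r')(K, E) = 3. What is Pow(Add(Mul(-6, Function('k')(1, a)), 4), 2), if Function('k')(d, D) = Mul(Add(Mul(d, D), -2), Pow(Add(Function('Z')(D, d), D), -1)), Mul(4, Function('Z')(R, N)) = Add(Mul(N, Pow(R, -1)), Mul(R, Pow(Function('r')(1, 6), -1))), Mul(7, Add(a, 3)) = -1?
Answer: Rational(977687824, 41460721) ≈ 23.581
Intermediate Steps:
a = Rational(-22, 7) (a = Add(-3, Mul(Rational(1, 7), -1)) = Add(-3, Rational(-1, 7)) = Rational(-22, 7) ≈ -3.1429)
Function('Z')(R, N) = Add(Mul(Rational(1, 12), R), Mul(Rational(1, 4), N, Pow(R, -1))) (Function('Z')(R, N) = Mul(Rational(1, 4), Add(Mul(N, Pow(R, -1)), Mul(R, Pow(3, -1)))) = Mul(Rational(1, 4), Add(Mul(N, Pow(R, -1)), Mul(R, Rational(1, 3)))) = Mul(Rational(1, 4), Add(Mul(N, Pow(R, -1)), Mul(Rational(1, 3), R))) = Mul(Rational(1, 4), Add(Mul(Rational(1, 3), R), Mul(N, Pow(R, -1)))) = Add(Mul(Rational(1, 12), R), Mul(Rational(1, 4), N, Pow(R, -1))))
Function('k')(d, D) = Mul(Pow(Add(Mul(Rational(13, 12), D), Mul(Rational(1, 4), d, Pow(D, -1))), -1), Add(-2, Mul(D, d))) (Function('k')(d, D) = Mul(Add(Mul(d, D), -2), Pow(Add(Add(Mul(Rational(1, 12), D), Mul(Rational(1, 4), d, Pow(D, -1))), D), -1)) = Mul(Add(Mul(D, d), -2), Pow(Add(Mul(Rational(13, 12), D), Mul(Rational(1, 4), d, Pow(D, -1))), -1)) = Mul(Add(-2, Mul(D, d)), Pow(Add(Mul(Rational(13, 12), D), Mul(Rational(1, 4), d, Pow(D, -1))), -1)) = Mul(Pow(Add(Mul(Rational(13, 12), D), Mul(Rational(1, 4), d, Pow(D, -1))), -1), Add(-2, Mul(D, d))))
Pow(Add(Mul(-6, Function('k')(1, a)), 4), 2) = Pow(Add(Mul(-6, Mul(12, Rational(-22, 7), Pow(Add(Mul(3, 1), Mul(13, Pow(Rational(-22, 7), 2))), -1), Add(-2, Mul(Rational(-22, 7), 1)))), 4), 2) = Pow(Add(Mul(-6, Mul(12, Rational(-22, 7), Pow(Add(3, Mul(13, Rational(484, 49))), -1), Add(-2, Rational(-22, 7)))), 4), 2) = Pow(Add(Mul(-6, Mul(12, Rational(-22, 7), Pow(Add(3, Rational(6292, 49)), -1), Rational(-36, 7))), 4), 2) = Pow(Add(Mul(-6, Mul(12, Rational(-22, 7), Pow(Rational(6439, 49), -1), Rational(-36, 7))), 4), 2) = Pow(Add(Mul(-6, Mul(12, Rational(-22, 7), Rational(49, 6439), Rational(-36, 7))), 4), 2) = Pow(Add(Mul(-6, Rational(9504, 6439)), 4), 2) = Pow(Add(Rational(-57024, 6439), 4), 2) = Pow(Rational(-31268, 6439), 2) = Rational(977687824, 41460721)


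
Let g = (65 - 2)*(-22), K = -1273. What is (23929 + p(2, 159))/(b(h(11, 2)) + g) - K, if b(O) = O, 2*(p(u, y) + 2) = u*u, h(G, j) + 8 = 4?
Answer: 1745541/1390 ≈ 1255.8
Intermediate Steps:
h(G, j) = -4 (h(G, j) = -8 + 4 = -4)
p(u, y) = -2 + u**2/2 (p(u, y) = -2 + (u*u)/2 = -2 + u**2/2)
g = -1386 (g = 63*(-22) = -1386)
(23929 + p(2, 159))/(b(h(11, 2)) + g) - K = (23929 + (-2 + (1/2)*2**2))/(-4 - 1386) - 1*(-1273) = (23929 + (-2 + (1/2)*4))/(-1390) + 1273 = (23929 + (-2 + 2))*(-1/1390) + 1273 = (23929 + 0)*(-1/1390) + 1273 = 23929*(-1/1390) + 1273 = -23929/1390 + 1273 = 1745541/1390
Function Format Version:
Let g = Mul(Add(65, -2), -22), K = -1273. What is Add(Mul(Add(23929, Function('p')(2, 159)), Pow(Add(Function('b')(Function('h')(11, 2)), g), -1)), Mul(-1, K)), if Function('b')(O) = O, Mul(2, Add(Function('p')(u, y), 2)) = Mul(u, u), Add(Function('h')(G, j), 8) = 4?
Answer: Rational(1745541, 1390) ≈ 1255.8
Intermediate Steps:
Function('h')(G, j) = -4 (Function('h')(G, j) = Add(-8, 4) = -4)
Function('p')(u, y) = Add(-2, Mul(Rational(1, 2), Pow(u, 2))) (Function('p')(u, y) = Add(-2, Mul(Rational(1, 2), Mul(u, u))) = Add(-2, Mul(Rational(1, 2), Pow(u, 2))))
g = -1386 (g = Mul(63, -22) = -1386)
Add(Mul(Add(23929, Function('p')(2, 159)), Pow(Add(Function('b')(Function('h')(11, 2)), g), -1)), Mul(-1, K)) = Add(Mul(Add(23929, Add(-2, Mul(Rational(1, 2), Pow(2, 2)))), Pow(Add(-4, -1386), -1)), Mul(-1, -1273)) = Add(Mul(Add(23929, Add(-2, Mul(Rational(1, 2), 4))), Pow(-1390, -1)), 1273) = Add(Mul(Add(23929, Add(-2, 2)), Rational(-1, 1390)), 1273) = Add(Mul(Add(23929, 0), Rational(-1, 1390)), 1273) = Add(Mul(23929, Rational(-1, 1390)), 1273) = Add(Rational(-23929, 1390), 1273) = Rational(1745541, 1390)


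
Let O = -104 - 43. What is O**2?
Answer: 21609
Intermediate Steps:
O = -147
O**2 = (-147)**2 = 21609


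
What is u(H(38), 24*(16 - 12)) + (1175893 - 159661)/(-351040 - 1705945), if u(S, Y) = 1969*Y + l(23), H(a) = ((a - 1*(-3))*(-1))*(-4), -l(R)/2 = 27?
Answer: 55529634174/293855 ≈ 1.8897e+5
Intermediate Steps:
l(R) = -54 (l(R) = -2*27 = -54)
H(a) = 12 + 4*a (H(a) = ((a + 3)*(-1))*(-4) = ((3 + a)*(-1))*(-4) = (-3 - a)*(-4) = 12 + 4*a)
u(S, Y) = -54 + 1969*Y (u(S, Y) = 1969*Y - 54 = -54 + 1969*Y)
u(H(38), 24*(16 - 12)) + (1175893 - 159661)/(-351040 - 1705945) = (-54 + 1969*(24*(16 - 12))) + (1175893 - 159661)/(-351040 - 1705945) = (-54 + 1969*(24*4)) + 1016232/(-2056985) = (-54 + 1969*96) + 1016232*(-1/2056985) = (-54 + 189024) - 145176/293855 = 188970 - 145176/293855 = 55529634174/293855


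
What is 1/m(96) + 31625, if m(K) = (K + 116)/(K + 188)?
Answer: 1676196/53 ≈ 31626.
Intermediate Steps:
m(K) = (116 + K)/(188 + K)
1/m(96) + 31625 = 1/((116 + 96)/(188 + 96)) + 31625 = 1/(212/284) + 31625 = 1/((1/284)*212) + 31625 = 1/(53/71) + 31625 = 71/53 + 31625 = 1676196/53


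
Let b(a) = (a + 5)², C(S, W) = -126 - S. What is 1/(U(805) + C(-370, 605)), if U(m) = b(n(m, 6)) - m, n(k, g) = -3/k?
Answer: -648025/347365541 ≈ -0.0018655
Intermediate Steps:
b(a) = (5 + a)²
U(m) = (5 - 3/m)² - m
1/(U(805) + C(-370, 605)) = 1/((-1*805 + (-3 + 5*805)²/805²) + (-126 - 1*(-370))) = 1/((-805 + (-3 + 4025)²/648025) + (-126 + 370)) = 1/((-805 + (1/648025)*4022²) + 244) = 1/((-805 + (1/648025)*16176484) + 244) = 1/((-805 + 16176484/648025) + 244) = 1/(-505483641/648025 + 244) = 1/(-347365541/648025) = -648025/347365541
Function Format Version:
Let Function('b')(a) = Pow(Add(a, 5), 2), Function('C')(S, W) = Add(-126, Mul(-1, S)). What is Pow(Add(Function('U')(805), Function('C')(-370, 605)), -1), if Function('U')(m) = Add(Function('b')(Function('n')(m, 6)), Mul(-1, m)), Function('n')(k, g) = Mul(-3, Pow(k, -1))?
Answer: Rational(-648025, 347365541) ≈ -0.0018655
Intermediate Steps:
Function('b')(a) = Pow(Add(5, a), 2)
Function('U')(m) = Add(Pow(Add(5, Mul(-3, Pow(m, -1))), 2), Mul(-1, m))
Pow(Add(Function('U')(805), Function('C')(-370, 605)), -1) = Pow(Add(Add(Mul(-1, 805), Mul(Pow(805, -2), Pow(Add(-3, Mul(5, 805)), 2))), Add(-126, Mul(-1, -370))), -1) = Pow(Add(Add(-805, Mul(Rational(1, 648025), Pow(Add(-3, 4025), 2))), Add(-126, 370)), -1) = Pow(Add(Add(-805, Mul(Rational(1, 648025), Pow(4022, 2))), 244), -1) = Pow(Add(Add(-805, Mul(Rational(1, 648025), 16176484)), 244), -1) = Pow(Add(Add(-805, Rational(16176484, 648025)), 244), -1) = Pow(Add(Rational(-505483641, 648025), 244), -1) = Pow(Rational(-347365541, 648025), -1) = Rational(-648025, 347365541)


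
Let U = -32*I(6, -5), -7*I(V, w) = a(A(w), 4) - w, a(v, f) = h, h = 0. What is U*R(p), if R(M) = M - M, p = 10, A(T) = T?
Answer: 0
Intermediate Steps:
a(v, f) = 0
I(V, w) = w/7 (I(V, w) = -(0 - w)/7 = -(-1)*w/7 = w/7)
R(M) = 0
U = 160/7 (U = -32*(-5)/7 = -32*(-5/7) = 160/7 ≈ 22.857)
U*R(p) = (160/7)*0 = 0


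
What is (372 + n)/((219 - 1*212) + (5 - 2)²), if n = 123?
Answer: 495/16 ≈ 30.938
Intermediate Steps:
(372 + n)/((219 - 1*212) + (5 - 2)²) = (372 + 123)/((219 - 1*212) + (5 - 2)²) = 495/((219 - 212) + 3²) = 495/(7 + 9) = 495/16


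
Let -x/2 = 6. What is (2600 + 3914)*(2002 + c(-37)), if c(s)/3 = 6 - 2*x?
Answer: 13627288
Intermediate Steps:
x = -12 (x = -2*6 = -12)
c(s) = 90 (c(s) = 3*(6 - 2*(-12)) = 3*(6 + 24) = 3*30 = 90)
(2600 + 3914)*(2002 + c(-37)) = (2600 + 3914)*(2002 + 90) = 6514*2092 = 13627288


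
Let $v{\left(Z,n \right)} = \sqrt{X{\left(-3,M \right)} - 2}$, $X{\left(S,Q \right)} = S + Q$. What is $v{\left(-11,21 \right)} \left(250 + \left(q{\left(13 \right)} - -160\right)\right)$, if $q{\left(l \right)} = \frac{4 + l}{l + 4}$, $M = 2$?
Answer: $411 i \sqrt{3} \approx 711.87 i$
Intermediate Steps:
$X{\left(S,Q \right)} = Q + S$
$v{\left(Z,n \right)} = i \sqrt{3}$ ($v{\left(Z,n \right)} = \sqrt{\left(2 - 3\right) - 2} = \sqrt{-1 - 2} = \sqrt{-3} = i \sqrt{3}$)
$q{\left(l \right)} = 1$ ($q{\left(l \right)} = \frac{4 + l}{4 + l} = 1$)
$v{\left(-11,21 \right)} \left(250 + \left(q{\left(13 \right)} - -160\right)\right) = i \sqrt{3} \left(250 + \left(1 - -160\right)\right) = i \sqrt{3} \left(250 + \left(1 + 160\right)\right) = i \sqrt{3} \left(250 + 161\right) = i \sqrt{3} \cdot 411 = 411 i \sqrt{3}$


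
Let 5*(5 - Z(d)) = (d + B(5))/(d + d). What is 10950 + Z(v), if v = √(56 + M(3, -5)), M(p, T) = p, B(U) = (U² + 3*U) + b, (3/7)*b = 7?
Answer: 109549/10 - 169*√59/1770 ≈ 10954.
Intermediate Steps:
b = 49/3 (b = (7/3)*7 = 49/3 ≈ 16.333)
B(U) = 49/3 + U² + 3*U (B(U) = (U² + 3*U) + 49/3 = 49/3 + U² + 3*U)
v = √59 (v = √(56 + 3) = √59 ≈ 7.6811)
Z(d) = 5 - (169/3 + d)/(10*d) (Z(d) = 5 - (d + (49/3 + 5² + 3*5))/(5*(d + d)) = 5 - (d + (49/3 + 25 + 15))/(5*(2*d)) = 5 - (d + 169/3)*1/(2*d)/5 = 5 - (169/3 + d)*1/(2*d)/5 = 5 - (169/3 + d)/(10*d))
10950 + Z(v) = 10950 + (-169 + 147*√59)/(30*(√59)) = 10950 + (√59/59)*(-169 + 147*√59)/30 = 10950 + √59*(-169 + 147*√59)/1770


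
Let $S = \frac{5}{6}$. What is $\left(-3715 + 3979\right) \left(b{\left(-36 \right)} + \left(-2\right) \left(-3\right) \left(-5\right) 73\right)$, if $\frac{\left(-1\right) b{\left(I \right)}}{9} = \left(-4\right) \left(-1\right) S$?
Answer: $-586080$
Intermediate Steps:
$S = \frac{5}{6}$ ($S = 5 \cdot \frac{1}{6} = \frac{5}{6} \approx 0.83333$)
$b{\left(I \right)} = -30$ ($b{\left(I \right)} = - 9 \left(-4\right) \left(-1\right) \frac{5}{6} = - 9 \cdot 4 \cdot \frac{5}{6} = \left(-9\right) \frac{10}{3} = -30$)
$\left(-3715 + 3979\right) \left(b{\left(-36 \right)} + \left(-2\right) \left(-3\right) \left(-5\right) 73\right) = \left(-3715 + 3979\right) \left(-30 + \left(-2\right) \left(-3\right) \left(-5\right) 73\right) = 264 \left(-30 + 6 \left(-5\right) 73\right) = 264 \left(-30 - 2190\right) = 264 \left(-2220\right) = -586080$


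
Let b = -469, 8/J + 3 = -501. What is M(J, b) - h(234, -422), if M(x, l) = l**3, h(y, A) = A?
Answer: -103161287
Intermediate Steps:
J = -1/63 (J = 8/(-3 - 501) = 8/(-504) = 8*(-1/504) = -1/63 ≈ -0.015873)
M(J, b) - h(234, -422) = (-469)**3 - 1*(-422) = -103161709 + 422 = -103161287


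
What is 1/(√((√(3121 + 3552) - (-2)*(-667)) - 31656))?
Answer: -I/√(32990 - √6673) ≈ -0.0055125*I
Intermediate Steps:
1/(√((√(3121 + 3552) - (-2)*(-667)) - 31656)) = 1/(√((√6673 - 1*1334) - 31656)) = 1/(√((√6673 - 1334) - 31656)) = 1/(√((-1334 + √6673) - 31656)) = 1/(√(-32990 + √6673)) = (-32990 + √6673)^(-½)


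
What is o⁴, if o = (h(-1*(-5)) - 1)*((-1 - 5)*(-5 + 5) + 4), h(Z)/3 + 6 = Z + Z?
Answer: 3748096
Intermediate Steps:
h(Z) = -18 + 6*Z (h(Z) = -18 + 3*(Z + Z) = -18 + 3*(2*Z) = -18 + 6*Z)
o = 44 (o = ((-18 + 6*(-1*(-5))) - 1)*((-1 - 5)*(-5 + 5) + 4) = ((-18 + 6*5) - 1)*(-6*0 + 4) = ((-18 + 30) - 1)*(0 + 4) = (12 - 1)*4 = 11*4 = 44)
o⁴ = 44⁴ = 3748096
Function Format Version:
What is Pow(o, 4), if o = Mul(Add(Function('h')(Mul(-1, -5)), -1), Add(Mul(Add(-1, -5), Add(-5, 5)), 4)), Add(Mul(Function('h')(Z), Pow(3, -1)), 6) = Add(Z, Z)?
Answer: 3748096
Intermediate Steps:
Function('h')(Z) = Add(-18, Mul(6, Z)) (Function('h')(Z) = Add(-18, Mul(3, Add(Z, Z))) = Add(-18, Mul(3, Mul(2, Z))) = Add(-18, Mul(6, Z)))
o = 44 (o = Mul(Add(Add(-18, Mul(6, Mul(-1, -5))), -1), Add(Mul(Add(-1, -5), Add(-5, 5)), 4)) = Mul(Add(Add(-18, Mul(6, 5)), -1), Add(Mul(-6, 0), 4)) = Mul(Add(Add(-18, 30), -1), Add(0, 4)) = Mul(Add(12, -1), 4) = Mul(11, 4) = 44)
Pow(o, 4) = Pow(44, 4) = 3748096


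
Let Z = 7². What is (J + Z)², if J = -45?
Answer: 16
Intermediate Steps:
Z = 49
(J + Z)² = (-45 + 49)² = 4² = 16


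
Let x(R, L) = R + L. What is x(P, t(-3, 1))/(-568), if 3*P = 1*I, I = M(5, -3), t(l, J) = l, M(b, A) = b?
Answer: 1/426 ≈ 0.0023474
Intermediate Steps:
I = 5
P = 5/3 (P = (1*5)/3 = (⅓)*5 = 5/3 ≈ 1.6667)
x(R, L) = L + R
x(P, t(-3, 1))/(-568) = (-3 + 5/3)/(-568) = -4/3*(-1/568) = 1/426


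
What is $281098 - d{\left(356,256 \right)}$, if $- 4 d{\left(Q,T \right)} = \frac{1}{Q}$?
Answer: $\frac{400283553}{1424} \approx 2.811 \cdot 10^{5}$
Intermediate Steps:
$d{\left(Q,T \right)} = - \frac{1}{4 Q}$
$281098 - d{\left(356,256 \right)} = 281098 - - \frac{1}{4 \cdot 356} = 281098 - \left(- \frac{1}{4}\right) \frac{1}{356} = 281098 - - \frac{1}{1424} = 281098 + \frac{1}{1424} = \frac{400283553}{1424}$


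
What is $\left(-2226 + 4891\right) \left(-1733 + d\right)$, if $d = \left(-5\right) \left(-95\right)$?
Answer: $-3352570$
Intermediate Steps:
$d = 475$
$\left(-2226 + 4891\right) \left(-1733 + d\right) = \left(-2226 + 4891\right) \left(-1733 + 475\right) = 2665 \left(-1258\right) = -3352570$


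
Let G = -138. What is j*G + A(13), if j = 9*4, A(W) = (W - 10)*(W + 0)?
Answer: -4929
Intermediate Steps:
A(W) = W*(-10 + W) (A(W) = (-10 + W)*W = W*(-10 + W))
j = 36
j*G + A(13) = 36*(-138) + 13*(-10 + 13) = -4968 + 13*3 = -4968 + 39 = -4929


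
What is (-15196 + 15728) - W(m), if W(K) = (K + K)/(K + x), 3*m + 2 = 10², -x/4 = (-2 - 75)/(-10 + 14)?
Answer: 24976/47 ≈ 531.40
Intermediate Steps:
x = 77 (x = -4*(-2 - 75)/(-10 + 14) = -(-308)/4 = -4*(-77/4) = 77)
m = 98/3 (m = -⅔ + (⅓)*10² = -⅔ + (⅓)*100 = -⅔ + 100/3 = 98/3 ≈ 32.667)
W(K) = 2*K/(77 + K) (W(K) = (K + K)/(K + 77) = (2*K)/(77 + K) = 2*K/(77 + K))
(-15196 + 15728) - W(m) = (-15196 + 15728) - 2*98/(3*(77 + 98/3)) = 532 - 2*98/(3*329/3) = 532 - 2*98*3/(3*329) = 532 - 1*28/47 = 532 - 28/47 = 24976/47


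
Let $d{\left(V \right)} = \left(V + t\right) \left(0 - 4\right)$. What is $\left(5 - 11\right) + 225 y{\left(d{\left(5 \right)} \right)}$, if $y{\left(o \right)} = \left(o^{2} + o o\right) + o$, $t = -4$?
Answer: $6294$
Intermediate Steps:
$d{\left(V \right)} = 16 - 4 V$ ($d{\left(V \right)} = \left(V - 4\right) \left(0 - 4\right) = \left(-4 + V\right) \left(-4\right) = 16 - 4 V$)
$y{\left(o \right)} = o + 2 o^{2}$ ($y{\left(o \right)} = \left(o^{2} + o^{2}\right) + o = 2 o^{2} + o = o + 2 o^{2}$)
$\left(5 - 11\right) + 225 y{\left(d{\left(5 \right)} \right)} = \left(5 - 11\right) + 225 \left(16 - 20\right) \left(1 + 2 \left(16 - 20\right)\right) = -6 + 225 \left(- 4 \left(1 + 2 \left(-4\right)\right)\right) = -6 + 225 \left(- 4 \left(1 - 8\right)\right) = -6 + 225 \left(\left(-4\right) \left(-7\right)\right) = -6 + 225 \cdot 28 = -6 + 6300 = 6294$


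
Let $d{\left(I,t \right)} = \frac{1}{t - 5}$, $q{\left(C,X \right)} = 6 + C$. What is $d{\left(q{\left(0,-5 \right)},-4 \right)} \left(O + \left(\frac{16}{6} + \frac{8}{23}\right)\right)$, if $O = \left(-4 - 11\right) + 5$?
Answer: $\frac{482}{621} \approx 0.77617$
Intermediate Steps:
$d{\left(I,t \right)} = \frac{1}{-5 + t}$
$O = -10$ ($O = -15 + 5 = -10$)
$d{\left(q{\left(0,-5 \right)},-4 \right)} \left(O + \left(\frac{16}{6} + \frac{8}{23}\right)\right) = \frac{-10 + \left(\frac{16}{6} + \frac{8}{23}\right)}{-5 - 4} = \frac{-10 + \left(16 \cdot \frac{1}{6} + 8 \cdot \frac{1}{23}\right)}{-9} = - \frac{-10 + \left(\frac{8}{3} + \frac{8}{23}\right)}{9} = - \frac{-10 + \frac{208}{69}}{9} = \left(- \frac{1}{9}\right) \left(- \frac{482}{69}\right) = \frac{482}{621}$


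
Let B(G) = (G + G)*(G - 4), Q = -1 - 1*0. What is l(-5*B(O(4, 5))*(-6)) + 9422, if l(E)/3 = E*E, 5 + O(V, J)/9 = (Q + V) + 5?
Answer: 4164932222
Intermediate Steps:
Q = -1 (Q = -1 + 0 = -1)
O(V, J) = -9 + 9*V (O(V, J) = -45 + 9*((-1 + V) + 5) = -45 + 9*(4 + V) = -45 + (36 + 9*V) = -9 + 9*V)
B(G) = 2*G*(-4 + G) (B(G) = (2*G)*(-4 + G) = 2*G*(-4 + G))
l(E) = 3*E² (l(E) = 3*(E*E) = 3*E²)
l(-5*B(O(4, 5))*(-6)) + 9422 = 3*(-10*(-9 + 9*4)*(-4 + (-9 + 9*4))*(-6))² + 9422 = 3*(-10*(-9 + 36)*(-4 + (-9 + 36))*(-6))² + 9422 = 3*(-10*27*(-4 + 27)*(-6))² + 9422 = 3*(-10*27*23*(-6))² + 9422 = 3*(-5*1242*(-6))² + 9422 = 3*(-6210*(-6))² + 9422 = 3*37260² + 9422 = 3*1388307600 + 9422 = 4164922800 + 9422 = 4164932222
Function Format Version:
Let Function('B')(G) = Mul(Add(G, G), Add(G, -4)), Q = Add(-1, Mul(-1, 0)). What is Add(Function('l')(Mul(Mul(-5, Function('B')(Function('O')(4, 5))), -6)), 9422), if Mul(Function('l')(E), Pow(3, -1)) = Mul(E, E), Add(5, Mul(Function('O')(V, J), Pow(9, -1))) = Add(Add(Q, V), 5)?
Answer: 4164932222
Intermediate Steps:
Q = -1 (Q = Add(-1, 0) = -1)
Function('O')(V, J) = Add(-9, Mul(9, V)) (Function('O')(V, J) = Add(-45, Mul(9, Add(Add(-1, V), 5))) = Add(-45, Mul(9, Add(4, V))) = Add(-45, Add(36, Mul(9, V))) = Add(-9, Mul(9, V)))
Function('B')(G) = Mul(2, G, Add(-4, G)) (Function('B')(G) = Mul(Mul(2, G), Add(-4, G)) = Mul(2, G, Add(-4, G)))
Function('l')(E) = Mul(3, Pow(E, 2)) (Function('l')(E) = Mul(3, Mul(E, E)) = Mul(3, Pow(E, 2)))
Add(Function('l')(Mul(Mul(-5, Function('B')(Function('O')(4, 5))), -6)), 9422) = Add(Mul(3, Pow(Mul(Mul(-5, Mul(2, Add(-9, Mul(9, 4)), Add(-4, Add(-9, Mul(9, 4))))), -6), 2)), 9422) = Add(Mul(3, Pow(Mul(Mul(-5, Mul(2, Add(-9, 36), Add(-4, Add(-9, 36)))), -6), 2)), 9422) = Add(Mul(3, Pow(Mul(Mul(-5, Mul(2, 27, Add(-4, 27))), -6), 2)), 9422) = Add(Mul(3, Pow(Mul(Mul(-5, Mul(2, 27, 23)), -6), 2)), 9422) = Add(Mul(3, Pow(Mul(Mul(-5, 1242), -6), 2)), 9422) = Add(Mul(3, Pow(Mul(-6210, -6), 2)), 9422) = Add(Mul(3, Pow(37260, 2)), 9422) = Add(Mul(3, 1388307600), 9422) = Add(4164922800, 9422) = 4164932222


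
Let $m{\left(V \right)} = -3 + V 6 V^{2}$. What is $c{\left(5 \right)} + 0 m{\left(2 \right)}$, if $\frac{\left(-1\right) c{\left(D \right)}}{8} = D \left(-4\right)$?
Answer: $160$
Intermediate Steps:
$c{\left(D \right)} = 32 D$ ($c{\left(D \right)} = - 8 D \left(-4\right) = - 8 \left(- 4 D\right) = 32 D$)
$m{\left(V \right)} = -3 + 6 V^{3}$
$c{\left(5 \right)} + 0 m{\left(2 \right)} = 32 \cdot 5 + 0 \left(-3 + 6 \cdot 2^{3}\right) = 160 + 0 \left(-3 + 6 \cdot 8\right) = 160 + 0 \left(-3 + 48\right) = 160 + 0 \cdot 45 = 160 + 0 = 160$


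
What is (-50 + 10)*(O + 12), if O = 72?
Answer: -3360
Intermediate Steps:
(-50 + 10)*(O + 12) = (-50 + 10)*(72 + 12) = -40*84 = -3360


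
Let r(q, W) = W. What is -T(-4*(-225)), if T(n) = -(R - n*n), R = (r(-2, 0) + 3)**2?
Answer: -809991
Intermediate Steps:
R = 9 (R = (0 + 3)**2 = 3**2 = 9)
T(n) = -9 + n**2 (T(n) = -(9 - n*n) = -(9 - n**2) = -9 + n**2)
-T(-4*(-225)) = -(-9 + (-4*(-225))**2) = -(-9 + 900**2) = -(-9 + 810000) = -1*809991 = -809991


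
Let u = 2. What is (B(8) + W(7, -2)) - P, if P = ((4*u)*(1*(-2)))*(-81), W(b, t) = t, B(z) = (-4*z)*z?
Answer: -1554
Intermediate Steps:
B(z) = -4*z**2
P = 1296 (P = ((4*2)*(1*(-2)))*(-81) = (8*(-2))*(-81) = -16*(-81) = 1296)
(B(8) + W(7, -2)) - P = (-4*8**2 - 2) - 1*1296 = (-4*64 - 2) - 1296 = (-256 - 2) - 1296 = -258 - 1296 = -1554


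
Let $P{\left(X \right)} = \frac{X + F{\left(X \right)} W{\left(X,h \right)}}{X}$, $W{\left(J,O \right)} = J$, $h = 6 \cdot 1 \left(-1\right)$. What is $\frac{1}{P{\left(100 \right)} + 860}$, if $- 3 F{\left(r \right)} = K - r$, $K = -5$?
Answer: $\frac{1}{896} \approx 0.0011161$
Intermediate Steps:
$h = -6$ ($h = 6 \left(-1\right) = -6$)
$F{\left(r \right)} = \frac{5}{3} + \frac{r}{3}$ ($F{\left(r \right)} = - \frac{-5 - r}{3} = \frac{5}{3} + \frac{r}{3}$)
$P{\left(X \right)} = \frac{X + X \left(\frac{5}{3} + \frac{X}{3}\right)}{X}$ ($P{\left(X \right)} = \frac{X + \left(\frac{5}{3} + \frac{X}{3}\right) X}{X} = \frac{X + X \left(\frac{5}{3} + \frac{X}{3}\right)}{X}$)
$\frac{1}{P{\left(100 \right)} + 860} = \frac{1}{\left(\frac{8}{3} + \frac{1}{3} \cdot 100\right) + 860} = \frac{1}{\left(\frac{8}{3} + \frac{100}{3}\right) + 860} = \frac{1}{36 + 860} = \frac{1}{896}$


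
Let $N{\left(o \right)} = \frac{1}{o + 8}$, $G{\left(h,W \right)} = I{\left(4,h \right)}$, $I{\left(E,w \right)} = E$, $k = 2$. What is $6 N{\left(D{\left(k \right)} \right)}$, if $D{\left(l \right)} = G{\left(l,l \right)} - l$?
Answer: $\frac{3}{5} \approx 0.6$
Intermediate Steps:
$G{\left(h,W \right)} = 4$
$D{\left(l \right)} = 4 - l$
$N{\left(o \right)} = \frac{1}{8 + o}$
$6 N{\left(D{\left(k \right)} \right)} = \frac{6}{8 + \left(4 - 2\right)} = \frac{6}{8 + 2} = \frac{6}{10} = 6 \cdot \frac{1}{10} = \frac{3}{5}$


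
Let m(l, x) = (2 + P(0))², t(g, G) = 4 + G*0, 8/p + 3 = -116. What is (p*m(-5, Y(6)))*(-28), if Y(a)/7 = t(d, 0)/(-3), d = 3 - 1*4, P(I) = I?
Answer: 128/17 ≈ 7.5294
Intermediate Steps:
p = -8/119 (p = 8/(-3 - 116) = 8/(-119) = 8*(-1/119) = -8/119 ≈ -0.067227)
d = -1 (d = 3 - 4 = -1)
t(g, G) = 4 (t(g, G) = 4 + 0 = 4)
Y(a) = -28/3 (Y(a) = 7*(4/(-3)) = 7*(4*(-⅓)) = 7*(-4/3) = -28/3)
m(l, x) = 4 (m(l, x) = (2 + 0)² = 2² = 4)
(p*m(-5, Y(6)))*(-28) = -8/119*4*(-28) = -32/119*(-28) = 128/17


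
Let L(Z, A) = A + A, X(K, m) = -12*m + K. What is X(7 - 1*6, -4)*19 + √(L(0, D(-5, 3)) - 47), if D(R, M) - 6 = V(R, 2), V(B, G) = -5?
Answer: 931 + 3*I*√5 ≈ 931.0 + 6.7082*I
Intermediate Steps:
D(R, M) = 1 (D(R, M) = 6 - 5 = 1)
X(K, m) = K - 12*m
L(Z, A) = 2*A
X(7 - 1*6, -4)*19 + √(L(0, D(-5, 3)) - 47) = ((7 - 1*6) - 12*(-4))*19 + √(2*1 - 47) = ((7 - 6) + 48)*19 + √(2 - 47) = (1 + 48)*19 + √(-45) = 49*19 + 3*I*√5 = 931 + 3*I*√5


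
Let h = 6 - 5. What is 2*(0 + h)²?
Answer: 2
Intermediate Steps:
h = 1
2*(0 + h)² = 2*(0 + 1)² = 2*1² = 2*1 = 2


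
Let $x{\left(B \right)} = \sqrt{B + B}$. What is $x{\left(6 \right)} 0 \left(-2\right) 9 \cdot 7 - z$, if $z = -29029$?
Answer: $29029$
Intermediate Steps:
$x{\left(B \right)} = \sqrt{2} \sqrt{B}$ ($x{\left(B \right)} = \sqrt{2 B} = \sqrt{2} \sqrt{B}$)
$x{\left(6 \right)} 0 \left(-2\right) 9 \cdot 7 - z = \sqrt{2} \sqrt{6} \cdot 0 \left(-2\right) 9 \cdot 7 - -29029 = 2 \sqrt{3} \cdot 0 \left(-2\right) 9 \cdot 7 + 29029 = 0 \left(-2\right) 9 \cdot 7 + 29029 = 0 \cdot 9 \cdot 7 + 29029 = 0 \cdot 7 + 29029 = 0 + 29029 = 29029$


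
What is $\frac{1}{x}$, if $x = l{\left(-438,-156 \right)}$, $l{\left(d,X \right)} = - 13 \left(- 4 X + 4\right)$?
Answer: $- \frac{1}{8164} \approx -0.00012249$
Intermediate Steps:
$l{\left(d,X \right)} = -52 + 52 X$ ($l{\left(d,X \right)} = - 13 \left(4 - 4 X\right) = -52 + 52 X$)
$x = -8164$ ($x = -52 + 52 \left(-156\right) = -52 - 8112 = -8164$)
$\frac{1}{x} = \frac{1}{-8164} = - \frac{1}{8164}$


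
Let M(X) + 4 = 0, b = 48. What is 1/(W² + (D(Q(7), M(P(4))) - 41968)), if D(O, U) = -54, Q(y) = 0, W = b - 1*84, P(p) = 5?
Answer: -1/40726 ≈ -2.4554e-5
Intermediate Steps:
M(X) = -4 (M(X) = -4 + 0 = -4)
W = -36 (W = 48 - 1*84 = 48 - 84 = -36)
1/(W² + (D(Q(7), M(P(4))) - 41968)) = 1/((-36)² + (-54 - 41968)) = 1/(1296 - 42022) = 1/(-40726) = -1/40726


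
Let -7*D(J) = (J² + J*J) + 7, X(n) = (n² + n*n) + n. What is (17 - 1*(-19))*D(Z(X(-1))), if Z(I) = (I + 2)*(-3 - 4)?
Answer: -4572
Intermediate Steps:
X(n) = n + 2*n² (X(n) = (n² + n²) + n = 2*n² + n = n + 2*n²)
Z(I) = -14 - 7*I (Z(I) = (2 + I)*(-7) = -14 - 7*I)
D(J) = -1 - 2*J²/7 (D(J) = -((J² + J*J) + 7)/7 = -((J² + J²) + 7)/7 = -(2*J² + 7)/7 = -(7 + 2*J²)/7 = -1 - 2*J²/7)
(17 - 1*(-19))*D(Z(X(-1))) = (17 - 1*(-19))*(-1 - 2*(-14 - (-7)*(1 + 2*(-1)))²/7) = (17 + 19)*(-1 - 2*(-14 - (-7)*(1 - 2))²/7) = 36*(-1 - 2*(-14 - (-7)*(-1))²/7) = 36*(-1 - 2*(-14 - 7*1)²/7) = 36*(-1 - 2*(-14 - 7)²/7) = 36*(-1 - 2/7*(-21)²) = 36*(-1 - 2/7*441) = 36*(-1 - 126) = 36*(-127) = -4572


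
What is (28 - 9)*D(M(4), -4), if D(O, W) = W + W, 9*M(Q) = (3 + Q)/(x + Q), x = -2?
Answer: -152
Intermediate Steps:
M(Q) = (3 + Q)/(9*(-2 + Q)) (M(Q) = ((3 + Q)/(-2 + Q))/9 = (3 + Q)/(9*(-2 + Q)))
D(O, W) = 2*W
(28 - 9)*D(M(4), -4) = (28 - 9)*(2*(-4)) = 19*(-8) = -152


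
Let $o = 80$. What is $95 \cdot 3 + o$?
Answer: $365$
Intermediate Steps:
$95 \cdot 3 + o = 95 \cdot 3 + 80 = 285 + 80 = 365$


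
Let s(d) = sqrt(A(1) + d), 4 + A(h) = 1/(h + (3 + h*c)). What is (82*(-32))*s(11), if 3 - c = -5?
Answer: -1312*sqrt(255)/3 ≈ -6983.7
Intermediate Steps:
c = 8 (c = 3 - 1*(-5) = 3 + 5 = 8)
A(h) = -4 + 1/(3 + 9*h) (A(h) = -4 + 1/(h + (3 + h*8)) = -4 + 1/(h + (3 + 8*h)) = -4 + 1/(3 + 9*h))
s(d) = sqrt(-47/12 + d) (s(d) = sqrt((-11 - 36*1)/(3*(1 + 3*1)) + d) = sqrt((-11 - 36)/(3*(1 + 3)) + d) = sqrt((1/3)*(-47)/4 + d) = sqrt((1/3)*(1/4)*(-47) + d) = sqrt(-47/12 + d))
(82*(-32))*s(11) = (82*(-32))*(sqrt(-141 + 36*11)/6) = -1312*sqrt(-141 + 396)/3 = -1312*sqrt(255)/3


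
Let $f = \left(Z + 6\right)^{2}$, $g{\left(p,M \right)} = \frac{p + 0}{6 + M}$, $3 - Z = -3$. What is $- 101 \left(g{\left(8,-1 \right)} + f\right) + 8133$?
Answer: $- \frac{32863}{5} \approx -6572.6$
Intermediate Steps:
$Z = 6$ ($Z = 3 - -3 = 3 + 3 = 6$)
$g{\left(p,M \right)} = \frac{p}{6 + M}$
$f = 144$ ($f = \left(6 + 6\right)^{2} = 12^{2} = 144$)
$- 101 \left(g{\left(8,-1 \right)} + f\right) + 8133 = - 101 \left(\frac{8}{6 - 1} + 144\right) + 8133 = - 101 \left(\frac{8}{5} + 144\right) + 8133 = \left(-101\right) \frac{728}{5} + 8133 = - \frac{73528}{5} + 8133 = - \frac{32863}{5}$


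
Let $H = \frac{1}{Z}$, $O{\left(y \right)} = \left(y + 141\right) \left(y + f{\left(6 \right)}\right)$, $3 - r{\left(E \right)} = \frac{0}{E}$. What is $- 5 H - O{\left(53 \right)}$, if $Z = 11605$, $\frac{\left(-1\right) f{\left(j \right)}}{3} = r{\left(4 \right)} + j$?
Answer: $- \frac{11707125}{2321} \approx -5044.0$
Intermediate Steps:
$r{\left(E \right)} = 3$ ($r{\left(E \right)} = 3 - \frac{0}{E} = 3 - 0 = 3 + 0 = 3$)
$f{\left(j \right)} = -9 - 3 j$ ($f{\left(j \right)} = - 3 \left(3 + j\right) = -9 - 3 j$)
$O{\left(y \right)} = \left(-27 + y\right) \left(141 + y\right)$ ($O{\left(y \right)} = \left(y + 141\right) \left(y - 27\right) = \left(141 + y\right) \left(y - 27\right) = \left(141 + y\right) \left(-27 + y\right) = \left(-27 + y\right) \left(141 + y\right)$)
$H = \frac{1}{11605} \approx 8.617 \cdot 10^{-5}$
$- 5 H - O{\left(53 \right)} = \left(-5\right) \frac{1}{11605} - \left(-3807 + 53^{2} + 114 \cdot 53\right) = - \frac{1}{2321} - \left(-3807 + 2809 + 6042\right) = - \frac{1}{2321} - 5044 = - \frac{11707125}{2321}$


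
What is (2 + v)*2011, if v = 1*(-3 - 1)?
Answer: -4022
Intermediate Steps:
v = -4 (v = 1*(-4) = -4)
(2 + v)*2011 = (2 - 4)*2011 = -2*2011 = -4022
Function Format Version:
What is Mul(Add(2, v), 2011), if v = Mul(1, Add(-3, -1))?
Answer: -4022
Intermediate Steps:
v = -4 (v = Mul(1, -4) = -4)
Mul(Add(2, v), 2011) = Mul(Add(2, -4), 2011) = Mul(-2, 2011) = -4022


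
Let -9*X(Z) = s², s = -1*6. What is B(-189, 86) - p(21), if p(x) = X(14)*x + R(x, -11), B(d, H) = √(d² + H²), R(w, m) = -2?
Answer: 86 + √43117 ≈ 293.65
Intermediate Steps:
s = -6
X(Z) = -4 (X(Z) = -⅑*(-6)² = -⅑*36 = -4)
B(d, H) = √(H² + d²)
p(x) = -2 - 4*x (p(x) = -4*x - 2 = -2 - 4*x)
B(-189, 86) - p(21) = √(86² + (-189)²) - (-2 - 4*21) = √(7396 + 35721) - (-2 - 84) = √43117 - 1*(-86) = √43117 + 86 = 86 + √43117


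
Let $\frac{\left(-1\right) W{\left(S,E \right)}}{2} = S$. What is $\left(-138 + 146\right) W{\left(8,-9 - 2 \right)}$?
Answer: $-128$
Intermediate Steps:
$W{\left(S,E \right)} = - 2 S$
$\left(-138 + 146\right) W{\left(8,-9 - 2 \right)} = \left(-138 + 146\right) \left(\left(-2\right) 8\right) = 8 \left(-16\right) = -128$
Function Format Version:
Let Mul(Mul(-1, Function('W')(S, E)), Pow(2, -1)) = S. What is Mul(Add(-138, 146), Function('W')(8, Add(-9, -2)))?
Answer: -128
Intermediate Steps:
Function('W')(S, E) = Mul(-2, S)
Mul(Add(-138, 146), Function('W')(8, Add(-9, -2))) = Mul(Add(-138, 146), Mul(-2, 8)) = Mul(8, -16) = -128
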